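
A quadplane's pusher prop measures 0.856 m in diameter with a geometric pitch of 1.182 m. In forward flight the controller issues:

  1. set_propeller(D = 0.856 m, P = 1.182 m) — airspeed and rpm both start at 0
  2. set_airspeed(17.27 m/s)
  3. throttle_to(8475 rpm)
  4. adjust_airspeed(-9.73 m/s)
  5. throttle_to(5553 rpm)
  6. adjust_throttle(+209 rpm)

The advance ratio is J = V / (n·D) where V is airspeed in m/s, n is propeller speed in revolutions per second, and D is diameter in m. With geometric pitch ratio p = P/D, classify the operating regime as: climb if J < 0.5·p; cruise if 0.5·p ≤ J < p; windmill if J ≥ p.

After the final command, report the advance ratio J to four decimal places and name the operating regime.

set_propeller: D = 0.856 m, P = 1.182 m (p = P/D = 1.380841); state ← (V=0, rpm=0)
set_airspeed(17.27): V ← 17.27 m/s
throttle_to(8475): rpm ← 8475
adjust_airspeed(-9.73): V ← 17.27 -9.73 = 7.54 m/s
throttle_to(5553): rpm ← 5553
adjust_throttle(+209): rpm ← 5553 +209 = 5762
final state: V = 7.54 m/s, rpm = 5762 → n = rpm/60 = 96.033333 rev/s
J = V / (n·D) = 7.54 / (96.033333 × 0.856) = 0.091722
regime bands: climb J<0.6904 | cruise [0.6904, 1.3808) | windmill J≥1.3808
J = 0.0917 → climb

J = 0.0917, regime = climb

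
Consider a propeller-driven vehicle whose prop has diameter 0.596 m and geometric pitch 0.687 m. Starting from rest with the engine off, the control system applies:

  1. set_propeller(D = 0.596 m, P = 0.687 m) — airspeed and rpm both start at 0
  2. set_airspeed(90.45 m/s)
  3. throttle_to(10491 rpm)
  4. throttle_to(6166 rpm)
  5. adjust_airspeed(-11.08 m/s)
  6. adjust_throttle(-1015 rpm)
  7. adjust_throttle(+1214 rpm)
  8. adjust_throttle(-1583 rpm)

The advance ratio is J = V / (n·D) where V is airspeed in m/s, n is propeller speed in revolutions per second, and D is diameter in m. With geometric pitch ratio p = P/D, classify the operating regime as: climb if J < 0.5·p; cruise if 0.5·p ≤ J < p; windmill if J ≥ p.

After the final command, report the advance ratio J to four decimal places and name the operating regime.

set_propeller: D = 0.596 m, P = 0.687 m (p = P/D = 1.152685); state ← (V=0, rpm=0)
set_airspeed(90.45): V ← 90.45 m/s
throttle_to(10491): rpm ← 10491
throttle_to(6166): rpm ← 6166
adjust_airspeed(-11.08): V ← 90.45 -11.08 = 79.37 m/s
adjust_throttle(-1015): rpm ← 6166 -1015 = 5151
adjust_throttle(+1214): rpm ← 5151 +1214 = 6365
adjust_throttle(-1583): rpm ← 6365 -1583 = 4782
final state: V = 79.37 m/s, rpm = 4782 → n = rpm/60 = 79.700000 rev/s
J = V / (n·D) = 79.37 / (79.700000 × 0.596) = 1.670905
regime bands: climb J<0.5763 | cruise [0.5763, 1.1527) | windmill J≥1.1527
J = 1.6709 → windmill

J = 1.6709, regime = windmill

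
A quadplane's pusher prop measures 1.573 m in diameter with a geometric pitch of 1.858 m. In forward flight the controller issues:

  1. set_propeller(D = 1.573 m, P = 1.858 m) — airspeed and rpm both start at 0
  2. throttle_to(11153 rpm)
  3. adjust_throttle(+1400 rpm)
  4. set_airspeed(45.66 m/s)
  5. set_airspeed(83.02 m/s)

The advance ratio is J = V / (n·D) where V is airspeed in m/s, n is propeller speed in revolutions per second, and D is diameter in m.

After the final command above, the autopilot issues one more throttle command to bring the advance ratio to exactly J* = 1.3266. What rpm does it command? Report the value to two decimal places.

rpm = 2387.07

set_propeller: D = 1.573 m, P = 1.858 m (p = P/D = 1.181182); state ← (V=0, rpm=0)
throttle_to(11153): rpm ← 11153
adjust_throttle(+1400): rpm ← 11153 +1400 = 12553
set_airspeed(45.66): V ← 45.66 m/s
set_airspeed(83.02): V ← 83.02 m/s
final state: V = 83.02 m/s, rpm = 12553 → n = rpm/60 = 209.216667 rev/s
target J* = 1.3266; solve J* = V/(n·D) for n: n = V/(J*·D) = 83.02/(1.3266 × 1.573) = 39.784510 rev/s
rpm = 60·n = 2387.070600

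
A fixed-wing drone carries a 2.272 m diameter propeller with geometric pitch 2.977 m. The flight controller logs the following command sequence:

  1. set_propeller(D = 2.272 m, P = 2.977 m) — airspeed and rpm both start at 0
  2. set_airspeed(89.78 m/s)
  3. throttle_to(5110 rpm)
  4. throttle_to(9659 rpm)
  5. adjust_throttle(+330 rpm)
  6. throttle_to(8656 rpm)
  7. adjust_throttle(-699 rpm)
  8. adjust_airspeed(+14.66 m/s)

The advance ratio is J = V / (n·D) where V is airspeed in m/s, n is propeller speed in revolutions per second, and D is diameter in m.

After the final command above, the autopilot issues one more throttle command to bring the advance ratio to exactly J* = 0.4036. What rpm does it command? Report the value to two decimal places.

rpm = 6833.74

set_propeller: D = 2.272 m, P = 2.977 m (p = P/D = 1.310299); state ← (V=0, rpm=0)
set_airspeed(89.78): V ← 89.78 m/s
throttle_to(5110): rpm ← 5110
throttle_to(9659): rpm ← 9659
adjust_throttle(+330): rpm ← 9659 +330 = 9989
throttle_to(8656): rpm ← 8656
adjust_throttle(-699): rpm ← 8656 -699 = 7957
adjust_airspeed(+14.66): V ← 89.78 +14.66 = 104.44 m/s
final state: V = 104.44 m/s, rpm = 7957 → n = rpm/60 = 132.616667 rev/s
target J* = 0.4036; solve J* = V/(n·D) for n: n = V/(J*·D) = 104.44/(0.4036 × 2.272) = 113.895713 rev/s
rpm = 60·n = 6833.742794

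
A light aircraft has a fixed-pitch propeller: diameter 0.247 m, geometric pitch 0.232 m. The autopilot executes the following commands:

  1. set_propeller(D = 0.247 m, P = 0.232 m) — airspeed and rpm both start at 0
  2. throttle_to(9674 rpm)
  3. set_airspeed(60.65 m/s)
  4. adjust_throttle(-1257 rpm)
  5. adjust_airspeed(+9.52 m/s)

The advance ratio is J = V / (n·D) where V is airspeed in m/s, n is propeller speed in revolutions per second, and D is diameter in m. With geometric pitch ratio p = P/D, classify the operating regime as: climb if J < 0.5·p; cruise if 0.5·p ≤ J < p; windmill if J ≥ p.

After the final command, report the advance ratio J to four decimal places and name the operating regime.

J = 2.0251, regime = windmill

set_propeller: D = 0.247 m, P = 0.232 m (p = P/D = 0.939271); state ← (V=0, rpm=0)
throttle_to(9674): rpm ← 9674
set_airspeed(60.65): V ← 60.65 m/s
adjust_throttle(-1257): rpm ← 9674 -1257 = 8417
adjust_airspeed(+9.52): V ← 60.65 +9.52 = 70.17 m/s
final state: V = 70.17 m/s, rpm = 8417 → n = rpm/60 = 140.283333 rev/s
J = V / (n·D) = 70.17 / (140.283333 × 0.247) = 2.025109
regime bands: climb J<0.4696 | cruise [0.4696, 0.9393) | windmill J≥0.9393
J = 2.0251 → windmill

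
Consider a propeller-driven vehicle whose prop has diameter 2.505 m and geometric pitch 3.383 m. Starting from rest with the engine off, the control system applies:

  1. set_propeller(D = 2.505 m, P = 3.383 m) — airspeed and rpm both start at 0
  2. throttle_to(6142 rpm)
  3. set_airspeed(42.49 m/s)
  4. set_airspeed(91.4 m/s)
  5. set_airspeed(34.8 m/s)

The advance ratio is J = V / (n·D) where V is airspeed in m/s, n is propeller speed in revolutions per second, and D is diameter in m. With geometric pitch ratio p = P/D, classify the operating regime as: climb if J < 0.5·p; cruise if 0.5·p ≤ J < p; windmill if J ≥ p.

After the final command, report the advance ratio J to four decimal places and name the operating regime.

set_propeller: D = 2.505 m, P = 3.383 m (p = P/D = 1.350499); state ← (V=0, rpm=0)
throttle_to(6142): rpm ← 6142
set_airspeed(42.49): V ← 42.49 m/s
set_airspeed(91.4): V ← 91.4 m/s
set_airspeed(34.8): V ← 34.8 m/s
final state: V = 34.8 m/s, rpm = 6142 → n = rpm/60 = 102.366667 rev/s
J = V / (n·D) = 34.8 / (102.366667 × 2.505) = 0.135710
regime bands: climb J<0.6752 | cruise [0.6752, 1.3505) | windmill J≥1.3505
J = 0.1357 → climb

J = 0.1357, regime = climb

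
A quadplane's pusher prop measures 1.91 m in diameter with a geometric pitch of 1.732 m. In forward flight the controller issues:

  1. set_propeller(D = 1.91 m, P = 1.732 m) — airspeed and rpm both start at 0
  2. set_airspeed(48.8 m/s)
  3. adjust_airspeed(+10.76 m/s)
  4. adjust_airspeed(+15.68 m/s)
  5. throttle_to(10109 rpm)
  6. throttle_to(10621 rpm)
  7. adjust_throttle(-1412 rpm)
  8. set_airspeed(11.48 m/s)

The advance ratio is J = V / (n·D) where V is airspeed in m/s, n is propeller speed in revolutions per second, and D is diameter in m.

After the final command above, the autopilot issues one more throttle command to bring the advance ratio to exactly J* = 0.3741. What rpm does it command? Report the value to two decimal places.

rpm = 963.99

set_propeller: D = 1.91 m, P = 1.732 m (p = P/D = 0.906806); state ← (V=0, rpm=0)
set_airspeed(48.8): V ← 48.8 m/s
adjust_airspeed(+10.76): V ← 48.8 +10.76 = 59.56 m/s
adjust_airspeed(+15.68): V ← 59.56 +15.68 = 75.24 m/s
throttle_to(10109): rpm ← 10109
throttle_to(10621): rpm ← 10621
adjust_throttle(-1412): rpm ← 10621 -1412 = 9209
set_airspeed(11.48): V ← 11.48 m/s
final state: V = 11.48 m/s, rpm = 9209 → n = rpm/60 = 153.483333 rev/s
target J* = 0.3741; solve J* = V/(n·D) for n: n = V/(J*·D) = 11.48/(0.3741 × 1.91) = 16.066483 rev/s
rpm = 60·n = 963.988966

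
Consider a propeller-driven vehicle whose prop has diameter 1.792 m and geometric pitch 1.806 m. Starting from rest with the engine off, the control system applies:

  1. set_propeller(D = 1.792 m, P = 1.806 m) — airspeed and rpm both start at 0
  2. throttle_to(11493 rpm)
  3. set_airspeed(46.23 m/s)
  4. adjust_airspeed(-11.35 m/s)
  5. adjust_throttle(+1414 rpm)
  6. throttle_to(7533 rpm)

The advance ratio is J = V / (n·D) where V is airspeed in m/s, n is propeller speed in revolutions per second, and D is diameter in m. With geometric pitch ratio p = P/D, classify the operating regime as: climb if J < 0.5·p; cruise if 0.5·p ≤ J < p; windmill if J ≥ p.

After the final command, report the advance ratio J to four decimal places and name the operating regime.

J = 0.1550, regime = climb

set_propeller: D = 1.792 m, P = 1.806 m (p = P/D = 1.007812); state ← (V=0, rpm=0)
throttle_to(11493): rpm ← 11493
set_airspeed(46.23): V ← 46.23 m/s
adjust_airspeed(-11.35): V ← 46.23 -11.35 = 34.88 m/s
adjust_throttle(+1414): rpm ← 11493 +1414 = 12907
throttle_to(7533): rpm ← 7533
final state: V = 34.88 m/s, rpm = 7533 → n = rpm/60 = 125.550000 rev/s
J = V / (n·D) = 34.88 / (125.550000 × 1.792) = 0.155032
regime bands: climb J<0.5039 | cruise [0.5039, 1.0078) | windmill J≥1.0078
J = 0.1550 → climb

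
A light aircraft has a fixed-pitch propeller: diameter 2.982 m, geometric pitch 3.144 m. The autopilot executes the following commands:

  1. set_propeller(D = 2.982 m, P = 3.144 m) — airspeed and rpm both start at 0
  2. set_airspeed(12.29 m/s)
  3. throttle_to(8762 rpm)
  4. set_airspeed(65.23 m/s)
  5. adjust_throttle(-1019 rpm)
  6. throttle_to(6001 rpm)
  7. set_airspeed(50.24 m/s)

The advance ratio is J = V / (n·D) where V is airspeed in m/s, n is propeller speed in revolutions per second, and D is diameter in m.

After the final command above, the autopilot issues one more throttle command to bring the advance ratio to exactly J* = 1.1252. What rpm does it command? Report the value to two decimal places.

set_propeller: D = 2.982 m, P = 3.144 m (p = P/D = 1.054326); state ← (V=0, rpm=0)
set_airspeed(12.29): V ← 12.29 m/s
throttle_to(8762): rpm ← 8762
set_airspeed(65.23): V ← 65.23 m/s
adjust_throttle(-1019): rpm ← 8762 -1019 = 7743
throttle_to(6001): rpm ← 6001
set_airspeed(50.24): V ← 50.24 m/s
final state: V = 50.24 m/s, rpm = 6001 → n = rpm/60 = 100.016667 rev/s
target J* = 1.1252; solve J* = V/(n·D) for n: n = V/(J*·D) = 50.24/(1.1252 × 2.982) = 14.973119 rev/s
rpm = 60·n = 898.387123

rpm = 898.39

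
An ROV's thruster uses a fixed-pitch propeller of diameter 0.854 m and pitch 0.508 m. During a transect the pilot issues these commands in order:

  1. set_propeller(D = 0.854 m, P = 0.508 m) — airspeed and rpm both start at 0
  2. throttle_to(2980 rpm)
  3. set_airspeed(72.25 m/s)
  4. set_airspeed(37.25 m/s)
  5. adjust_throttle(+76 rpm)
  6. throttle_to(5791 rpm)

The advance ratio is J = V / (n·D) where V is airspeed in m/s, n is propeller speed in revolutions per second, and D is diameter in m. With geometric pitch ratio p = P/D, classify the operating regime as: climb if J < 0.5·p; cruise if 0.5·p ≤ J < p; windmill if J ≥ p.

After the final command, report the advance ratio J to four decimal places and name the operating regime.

set_propeller: D = 0.854 m, P = 0.508 m (p = P/D = 0.594848); state ← (V=0, rpm=0)
throttle_to(2980): rpm ← 2980
set_airspeed(72.25): V ← 72.25 m/s
set_airspeed(37.25): V ← 37.25 m/s
adjust_throttle(+76): rpm ← 2980 +76 = 3056
throttle_to(5791): rpm ← 5791
final state: V = 37.25 m/s, rpm = 5791 → n = rpm/60 = 96.516667 rev/s
J = V / (n·D) = 37.25 / (96.516667 × 0.854) = 0.451925
regime bands: climb J<0.2974 | cruise [0.2974, 0.5948) | windmill J≥0.5948
J = 0.4519 → cruise

J = 0.4519, regime = cruise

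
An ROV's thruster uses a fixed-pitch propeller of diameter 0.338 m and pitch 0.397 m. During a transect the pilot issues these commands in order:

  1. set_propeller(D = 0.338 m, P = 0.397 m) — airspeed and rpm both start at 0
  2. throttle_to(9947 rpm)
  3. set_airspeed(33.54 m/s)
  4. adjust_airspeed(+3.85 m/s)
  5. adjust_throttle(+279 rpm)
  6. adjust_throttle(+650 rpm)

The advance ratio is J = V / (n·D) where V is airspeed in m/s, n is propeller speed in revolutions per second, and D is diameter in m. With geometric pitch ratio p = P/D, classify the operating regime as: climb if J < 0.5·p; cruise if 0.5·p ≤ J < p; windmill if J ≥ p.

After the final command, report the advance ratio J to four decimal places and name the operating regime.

set_propeller: D = 0.338 m, P = 0.397 m (p = P/D = 1.174556); state ← (V=0, rpm=0)
throttle_to(9947): rpm ← 9947
set_airspeed(33.54): V ← 33.54 m/s
adjust_airspeed(+3.85): V ← 33.54 +3.85 = 37.39 m/s
adjust_throttle(+279): rpm ← 9947 +279 = 10226
adjust_throttle(+650): rpm ← 10226 +650 = 10876
final state: V = 37.39 m/s, rpm = 10876 → n = rpm/60 = 181.266667 rev/s
J = V / (n·D) = 37.39 / (181.266667 × 0.338) = 0.610268
regime bands: climb J<0.5873 | cruise [0.5873, 1.1746) | windmill J≥1.1746
J = 0.6103 → cruise

J = 0.6103, regime = cruise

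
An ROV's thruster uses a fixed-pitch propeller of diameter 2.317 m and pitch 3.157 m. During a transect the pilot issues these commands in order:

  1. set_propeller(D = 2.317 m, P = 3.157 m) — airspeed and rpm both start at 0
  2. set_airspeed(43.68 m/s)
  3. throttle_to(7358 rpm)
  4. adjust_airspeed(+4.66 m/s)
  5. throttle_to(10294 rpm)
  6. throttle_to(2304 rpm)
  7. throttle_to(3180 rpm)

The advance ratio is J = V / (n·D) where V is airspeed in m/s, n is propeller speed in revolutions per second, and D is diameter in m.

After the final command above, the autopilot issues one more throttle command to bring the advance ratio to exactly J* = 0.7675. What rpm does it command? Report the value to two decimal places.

set_propeller: D = 2.317 m, P = 3.157 m (p = P/D = 1.362538); state ← (V=0, rpm=0)
set_airspeed(43.68): V ← 43.68 m/s
throttle_to(7358): rpm ← 7358
adjust_airspeed(+4.66): V ← 43.68 +4.66 = 48.34 m/s
throttle_to(10294): rpm ← 10294
throttle_to(2304): rpm ← 2304
throttle_to(3180): rpm ← 3180
final state: V = 48.34 m/s, rpm = 3180 → n = rpm/60 = 53.000000 rev/s
target J* = 0.7675; solve J* = V/(n·D) for n: n = V/(J*·D) = 48.34/(0.7675 × 2.317) = 27.183303 rev/s
rpm = 60·n = 1630.998188

rpm = 1631.00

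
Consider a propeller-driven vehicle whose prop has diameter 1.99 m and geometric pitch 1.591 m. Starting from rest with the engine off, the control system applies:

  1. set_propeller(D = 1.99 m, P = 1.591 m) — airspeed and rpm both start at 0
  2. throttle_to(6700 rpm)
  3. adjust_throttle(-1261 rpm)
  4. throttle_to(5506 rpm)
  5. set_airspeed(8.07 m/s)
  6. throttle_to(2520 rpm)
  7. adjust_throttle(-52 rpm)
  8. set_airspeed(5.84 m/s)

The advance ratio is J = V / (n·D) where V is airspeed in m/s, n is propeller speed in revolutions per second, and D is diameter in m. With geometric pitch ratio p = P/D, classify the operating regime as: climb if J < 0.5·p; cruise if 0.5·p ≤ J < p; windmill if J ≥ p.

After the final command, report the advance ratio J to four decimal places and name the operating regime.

J = 0.0713, regime = climb

set_propeller: D = 1.99 m, P = 1.591 m (p = P/D = 0.799497); state ← (V=0, rpm=0)
throttle_to(6700): rpm ← 6700
adjust_throttle(-1261): rpm ← 6700 -1261 = 5439
throttle_to(5506): rpm ← 5506
set_airspeed(8.07): V ← 8.07 m/s
throttle_to(2520): rpm ← 2520
adjust_throttle(-52): rpm ← 2520 -52 = 2468
set_airspeed(5.84): V ← 5.84 m/s
final state: V = 5.84 m/s, rpm = 2468 → n = rpm/60 = 41.133333 rev/s
J = V / (n·D) = 5.84 / (41.133333 × 1.99) = 0.071345
regime bands: climb J<0.3997 | cruise [0.3997, 0.7995) | windmill J≥0.7995
J = 0.0713 → climb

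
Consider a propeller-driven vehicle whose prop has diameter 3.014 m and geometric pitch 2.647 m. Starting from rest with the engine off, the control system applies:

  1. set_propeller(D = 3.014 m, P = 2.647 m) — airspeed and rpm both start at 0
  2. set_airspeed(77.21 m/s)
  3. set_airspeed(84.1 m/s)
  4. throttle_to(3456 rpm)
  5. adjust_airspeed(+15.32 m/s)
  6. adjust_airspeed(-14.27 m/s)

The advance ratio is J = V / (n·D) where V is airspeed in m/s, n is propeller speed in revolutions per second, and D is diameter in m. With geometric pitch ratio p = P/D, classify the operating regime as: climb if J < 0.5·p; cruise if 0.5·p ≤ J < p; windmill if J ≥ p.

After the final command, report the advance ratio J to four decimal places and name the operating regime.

set_propeller: D = 3.014 m, P = 2.647 m (p = P/D = 0.878235); state ← (V=0, rpm=0)
set_airspeed(77.21): V ← 77.21 m/s
set_airspeed(84.1): V ← 84.1 m/s
throttle_to(3456): rpm ← 3456
adjust_airspeed(+15.32): V ← 84.1 +15.32 = 99.42 m/s
adjust_airspeed(-14.27): V ← 99.42 -14.27 = 85.15 m/s
final state: V = 85.15 m/s, rpm = 3456 → n = rpm/60 = 57.600000 rev/s
J = V / (n·D) = 85.15 / (57.600000 × 3.014) = 0.490477
regime bands: climb J<0.4391 | cruise [0.4391, 0.8782) | windmill J≥0.8782
J = 0.4905 → cruise

J = 0.4905, regime = cruise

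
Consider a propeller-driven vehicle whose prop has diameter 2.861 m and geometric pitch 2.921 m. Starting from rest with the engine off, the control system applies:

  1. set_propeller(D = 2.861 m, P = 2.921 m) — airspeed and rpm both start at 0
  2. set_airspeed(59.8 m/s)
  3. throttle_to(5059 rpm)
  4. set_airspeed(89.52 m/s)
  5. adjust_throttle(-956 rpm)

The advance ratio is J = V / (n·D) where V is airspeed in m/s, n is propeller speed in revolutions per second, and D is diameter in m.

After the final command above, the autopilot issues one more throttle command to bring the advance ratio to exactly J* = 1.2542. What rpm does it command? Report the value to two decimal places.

rpm = 1496.88

set_propeller: D = 2.861 m, P = 2.921 m (p = P/D = 1.020972); state ← (V=0, rpm=0)
set_airspeed(59.8): V ← 59.8 m/s
throttle_to(5059): rpm ← 5059
set_airspeed(89.52): V ← 89.52 m/s
adjust_throttle(-956): rpm ← 5059 -956 = 4103
final state: V = 89.52 m/s, rpm = 4103 → n = rpm/60 = 68.383333 rev/s
target J* = 1.2542; solve J* = V/(n·D) for n: n = V/(J*·D) = 89.52/(1.2542 × 2.861) = 24.947982 rev/s
rpm = 60·n = 1496.878910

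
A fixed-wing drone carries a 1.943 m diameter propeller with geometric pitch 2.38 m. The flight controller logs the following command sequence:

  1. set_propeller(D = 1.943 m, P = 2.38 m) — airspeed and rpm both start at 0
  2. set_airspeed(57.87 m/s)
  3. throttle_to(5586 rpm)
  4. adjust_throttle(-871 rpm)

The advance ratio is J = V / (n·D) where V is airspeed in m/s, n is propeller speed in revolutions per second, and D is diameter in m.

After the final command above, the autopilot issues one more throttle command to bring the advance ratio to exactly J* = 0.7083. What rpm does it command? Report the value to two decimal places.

set_propeller: D = 1.943 m, P = 2.38 m (p = P/D = 1.224910); state ← (V=0, rpm=0)
set_airspeed(57.87): V ← 57.87 m/s
throttle_to(5586): rpm ← 5586
adjust_throttle(-871): rpm ← 5586 -871 = 4715
final state: V = 57.87 m/s, rpm = 4715 → n = rpm/60 = 78.583333 rev/s
target J* = 0.7083; solve J* = V/(n·D) for n: n = V/(J*·D) = 57.87/(0.7083 × 1.943) = 42.049752 rev/s
rpm = 60·n = 2522.985127

rpm = 2522.99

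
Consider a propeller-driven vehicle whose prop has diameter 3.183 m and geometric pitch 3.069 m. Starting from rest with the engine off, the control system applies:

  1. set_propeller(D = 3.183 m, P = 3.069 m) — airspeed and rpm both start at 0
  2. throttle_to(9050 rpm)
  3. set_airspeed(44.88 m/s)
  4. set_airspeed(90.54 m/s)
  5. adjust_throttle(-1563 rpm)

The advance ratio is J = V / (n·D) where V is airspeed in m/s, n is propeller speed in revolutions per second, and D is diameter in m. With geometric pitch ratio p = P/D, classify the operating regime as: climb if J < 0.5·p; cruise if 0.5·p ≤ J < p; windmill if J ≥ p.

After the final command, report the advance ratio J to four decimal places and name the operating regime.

J = 0.2280, regime = climb

set_propeller: D = 3.183 m, P = 3.069 m (p = P/D = 0.964185); state ← (V=0, rpm=0)
throttle_to(9050): rpm ← 9050
set_airspeed(44.88): V ← 44.88 m/s
set_airspeed(90.54): V ← 90.54 m/s
adjust_throttle(-1563): rpm ← 9050 -1563 = 7487
final state: V = 90.54 m/s, rpm = 7487 → n = rpm/60 = 124.783333 rev/s
J = V / (n·D) = 90.54 / (124.783333 × 3.183) = 0.227954
regime bands: climb J<0.4821 | cruise [0.4821, 0.9642) | windmill J≥0.9642
J = 0.2280 → climb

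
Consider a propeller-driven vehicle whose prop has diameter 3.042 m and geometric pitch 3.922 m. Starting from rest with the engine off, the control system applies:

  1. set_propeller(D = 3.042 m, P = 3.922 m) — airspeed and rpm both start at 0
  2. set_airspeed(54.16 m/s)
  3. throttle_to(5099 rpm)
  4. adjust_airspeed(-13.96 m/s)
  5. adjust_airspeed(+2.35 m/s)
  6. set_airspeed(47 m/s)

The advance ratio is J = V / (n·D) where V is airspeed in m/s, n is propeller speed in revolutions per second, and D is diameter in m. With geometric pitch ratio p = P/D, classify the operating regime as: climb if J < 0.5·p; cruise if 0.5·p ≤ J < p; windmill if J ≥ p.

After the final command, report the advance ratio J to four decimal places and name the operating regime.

set_propeller: D = 3.042 m, P = 3.922 m (p = P/D = 1.289283); state ← (V=0, rpm=0)
set_airspeed(54.16): V ← 54.16 m/s
throttle_to(5099): rpm ← 5099
adjust_airspeed(-13.96): V ← 54.16 -13.96 = 40.2 m/s
adjust_airspeed(+2.35): V ← 40.2 +2.35 = 42.55 m/s
set_airspeed(47): V ← 47 m/s
final state: V = 47 m/s, rpm = 5099 → n = rpm/60 = 84.983333 rev/s
J = V / (n·D) = 47 / (84.983333 × 3.042) = 0.181805
regime bands: climb J<0.6446 | cruise [0.6446, 1.2893) | windmill J≥1.2893
J = 0.1818 → climb

J = 0.1818, regime = climb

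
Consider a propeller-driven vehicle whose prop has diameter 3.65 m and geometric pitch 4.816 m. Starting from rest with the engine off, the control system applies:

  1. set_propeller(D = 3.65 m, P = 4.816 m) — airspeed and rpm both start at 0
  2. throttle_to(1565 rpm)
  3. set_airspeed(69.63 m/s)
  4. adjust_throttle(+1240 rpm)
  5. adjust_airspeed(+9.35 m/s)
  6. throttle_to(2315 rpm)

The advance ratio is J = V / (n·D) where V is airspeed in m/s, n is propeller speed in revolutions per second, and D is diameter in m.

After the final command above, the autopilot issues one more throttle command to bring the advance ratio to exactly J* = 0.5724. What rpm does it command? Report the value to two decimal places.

set_propeller: D = 3.65 m, P = 4.816 m (p = P/D = 1.319452); state ← (V=0, rpm=0)
throttle_to(1565): rpm ← 1565
set_airspeed(69.63): V ← 69.63 m/s
adjust_throttle(+1240): rpm ← 1565 +1240 = 2805
adjust_airspeed(+9.35): V ← 69.63 +9.35 = 78.98 m/s
throttle_to(2315): rpm ← 2315
final state: V = 78.98 m/s, rpm = 2315 → n = rpm/60 = 38.583333 rev/s
target J* = 0.5724; solve J* = V/(n·D) for n: n = V/(J*·D) = 78.98/(0.5724 × 3.65) = 37.802858 rev/s
rpm = 60·n = 2268.171506

rpm = 2268.17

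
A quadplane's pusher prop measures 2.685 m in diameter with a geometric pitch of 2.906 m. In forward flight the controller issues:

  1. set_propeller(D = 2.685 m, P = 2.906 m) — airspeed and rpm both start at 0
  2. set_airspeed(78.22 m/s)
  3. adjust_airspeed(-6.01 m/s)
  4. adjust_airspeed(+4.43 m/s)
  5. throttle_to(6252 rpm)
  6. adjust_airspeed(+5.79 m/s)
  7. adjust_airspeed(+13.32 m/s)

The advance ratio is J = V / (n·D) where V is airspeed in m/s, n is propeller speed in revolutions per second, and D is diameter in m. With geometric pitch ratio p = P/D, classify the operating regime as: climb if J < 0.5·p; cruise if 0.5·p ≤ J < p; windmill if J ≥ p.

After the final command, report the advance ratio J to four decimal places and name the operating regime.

J = 0.3422, regime = climb

set_propeller: D = 2.685 m, P = 2.906 m (p = P/D = 1.082309); state ← (V=0, rpm=0)
set_airspeed(78.22): V ← 78.22 m/s
adjust_airspeed(-6.01): V ← 78.22 -6.01 = 72.21 m/s
adjust_airspeed(+4.43): V ← 72.21 +4.43 = 76.64 m/s
throttle_to(6252): rpm ← 6252
adjust_airspeed(+5.79): V ← 76.64 +5.79 = 82.43 m/s
adjust_airspeed(+13.32): V ← 82.43 +13.32 = 95.75 m/s
final state: V = 95.75 m/s, rpm = 6252 → n = rpm/60 = 104.200000 rev/s
J = V / (n·D) = 95.75 / (104.200000 × 2.685) = 0.342237
regime bands: climb J<0.5412 | cruise [0.5412, 1.0823) | windmill J≥1.0823
J = 0.3422 → climb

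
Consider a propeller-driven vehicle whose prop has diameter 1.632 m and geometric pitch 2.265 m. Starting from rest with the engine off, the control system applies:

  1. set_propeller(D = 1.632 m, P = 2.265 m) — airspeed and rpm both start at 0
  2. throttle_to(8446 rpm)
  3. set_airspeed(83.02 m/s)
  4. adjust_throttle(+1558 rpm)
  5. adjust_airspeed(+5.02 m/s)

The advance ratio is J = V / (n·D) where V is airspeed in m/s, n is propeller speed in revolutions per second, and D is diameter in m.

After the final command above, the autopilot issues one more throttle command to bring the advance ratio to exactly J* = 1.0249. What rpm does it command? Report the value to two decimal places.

rpm = 3158.13

set_propeller: D = 1.632 m, P = 2.265 m (p = P/D = 1.387868); state ← (V=0, rpm=0)
throttle_to(8446): rpm ← 8446
set_airspeed(83.02): V ← 83.02 m/s
adjust_throttle(+1558): rpm ← 8446 +1558 = 10004
adjust_airspeed(+5.02): V ← 83.02 +5.02 = 88.04 m/s
final state: V = 88.04 m/s, rpm = 10004 → n = rpm/60 = 166.733333 rev/s
target J* = 1.0249; solve J* = V/(n·D) for n: n = V/(J*·D) = 88.04/(1.0249 × 1.632) = 52.635456 rev/s
rpm = 60·n = 3158.127335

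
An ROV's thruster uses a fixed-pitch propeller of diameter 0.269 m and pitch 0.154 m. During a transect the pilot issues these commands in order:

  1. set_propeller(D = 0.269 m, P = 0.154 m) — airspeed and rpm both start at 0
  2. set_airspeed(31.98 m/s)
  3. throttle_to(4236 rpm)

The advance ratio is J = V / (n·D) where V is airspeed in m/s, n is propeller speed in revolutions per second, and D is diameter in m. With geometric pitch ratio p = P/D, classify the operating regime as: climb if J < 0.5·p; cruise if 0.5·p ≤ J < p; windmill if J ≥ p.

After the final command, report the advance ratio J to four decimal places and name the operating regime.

set_propeller: D = 0.269 m, P = 0.154 m (p = P/D = 0.572491); state ← (V=0, rpm=0)
set_airspeed(31.98): V ← 31.98 m/s
throttle_to(4236): rpm ← 4236
final state: V = 31.98 m/s, rpm = 4236 → n = rpm/60 = 70.600000 rev/s
J = V / (n·D) = 31.98 / (70.600000 × 0.269) = 1.683920
regime bands: climb J<0.2862 | cruise [0.2862, 0.5725) | windmill J≥0.5725
J = 1.6839 → windmill

J = 1.6839, regime = windmill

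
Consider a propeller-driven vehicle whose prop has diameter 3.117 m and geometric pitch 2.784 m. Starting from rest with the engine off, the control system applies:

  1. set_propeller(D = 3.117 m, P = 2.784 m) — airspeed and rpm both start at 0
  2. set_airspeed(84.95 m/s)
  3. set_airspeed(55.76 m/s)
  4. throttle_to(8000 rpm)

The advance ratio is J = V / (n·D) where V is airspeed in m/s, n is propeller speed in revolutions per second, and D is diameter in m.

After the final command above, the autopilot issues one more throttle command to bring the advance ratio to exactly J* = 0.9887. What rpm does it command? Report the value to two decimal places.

rpm = 1085.61

set_propeller: D = 3.117 m, P = 2.784 m (p = P/D = 0.893167); state ← (V=0, rpm=0)
set_airspeed(84.95): V ← 84.95 m/s
set_airspeed(55.76): V ← 55.76 m/s
throttle_to(8000): rpm ← 8000
final state: V = 55.76 m/s, rpm = 8000 → n = rpm/60 = 133.333333 rev/s
target J* = 0.9887; solve J* = V/(n·D) for n: n = V/(J*·D) = 55.76/(0.9887 × 3.117) = 18.093452 rev/s
rpm = 60·n = 1085.607110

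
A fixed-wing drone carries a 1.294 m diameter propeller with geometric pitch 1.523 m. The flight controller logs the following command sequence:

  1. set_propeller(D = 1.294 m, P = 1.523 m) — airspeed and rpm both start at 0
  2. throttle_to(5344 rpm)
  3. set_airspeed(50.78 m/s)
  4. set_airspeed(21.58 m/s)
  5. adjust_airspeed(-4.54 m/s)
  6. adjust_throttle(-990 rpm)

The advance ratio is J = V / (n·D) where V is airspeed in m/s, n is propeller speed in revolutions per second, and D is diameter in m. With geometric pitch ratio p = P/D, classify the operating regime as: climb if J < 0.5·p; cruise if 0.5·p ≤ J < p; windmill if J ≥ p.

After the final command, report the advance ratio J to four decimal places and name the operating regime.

J = 0.1815, regime = climb

set_propeller: D = 1.294 m, P = 1.523 m (p = P/D = 1.176971); state ← (V=0, rpm=0)
throttle_to(5344): rpm ← 5344
set_airspeed(50.78): V ← 50.78 m/s
set_airspeed(21.58): V ← 21.58 m/s
adjust_airspeed(-4.54): V ← 21.58 -4.54 = 17.04 m/s
adjust_throttle(-990): rpm ← 5344 -990 = 4354
final state: V = 17.04 m/s, rpm = 4354 → n = rpm/60 = 72.566667 rev/s
J = V / (n·D) = 17.04 / (72.566667 × 1.294) = 0.181467
regime bands: climb J<0.5885 | cruise [0.5885, 1.1770) | windmill J≥1.1770
J = 0.1815 → climb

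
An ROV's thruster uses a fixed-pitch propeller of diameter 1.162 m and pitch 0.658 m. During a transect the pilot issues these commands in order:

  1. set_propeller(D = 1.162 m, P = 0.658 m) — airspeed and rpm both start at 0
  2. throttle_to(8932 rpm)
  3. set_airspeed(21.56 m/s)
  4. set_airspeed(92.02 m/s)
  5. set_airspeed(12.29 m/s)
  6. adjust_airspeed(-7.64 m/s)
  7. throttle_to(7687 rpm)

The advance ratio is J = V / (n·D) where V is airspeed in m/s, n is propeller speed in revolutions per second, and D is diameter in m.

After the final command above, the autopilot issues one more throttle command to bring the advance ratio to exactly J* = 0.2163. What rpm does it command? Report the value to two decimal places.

set_propeller: D = 1.162 m, P = 0.658 m (p = P/D = 0.566265); state ← (V=0, rpm=0)
throttle_to(8932): rpm ← 8932
set_airspeed(21.56): V ← 21.56 m/s
set_airspeed(92.02): V ← 92.02 m/s
set_airspeed(12.29): V ← 12.29 m/s
adjust_airspeed(-7.64): V ← 12.29 -7.64 = 4.65 m/s
throttle_to(7687): rpm ← 7687
final state: V = 4.65 m/s, rpm = 7687 → n = rpm/60 = 128.116667 rev/s
target J* = 0.2163; solve J* = V/(n·D) for n: n = V/(J*·D) = 4.65/(0.2163 × 1.162) = 18.500791 rev/s
rpm = 60·n = 1110.047481

rpm = 1110.05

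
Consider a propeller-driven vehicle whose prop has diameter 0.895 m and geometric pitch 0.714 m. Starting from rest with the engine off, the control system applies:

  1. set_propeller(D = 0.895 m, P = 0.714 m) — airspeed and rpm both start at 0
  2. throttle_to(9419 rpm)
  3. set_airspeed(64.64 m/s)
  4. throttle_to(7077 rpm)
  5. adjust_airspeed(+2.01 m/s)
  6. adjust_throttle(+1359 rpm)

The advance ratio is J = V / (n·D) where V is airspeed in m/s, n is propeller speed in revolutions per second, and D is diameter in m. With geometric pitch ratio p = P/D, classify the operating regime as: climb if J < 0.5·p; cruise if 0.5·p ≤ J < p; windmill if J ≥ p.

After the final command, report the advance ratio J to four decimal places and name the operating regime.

set_propeller: D = 0.895 m, P = 0.714 m (p = P/D = 0.797765); state ← (V=0, rpm=0)
throttle_to(9419): rpm ← 9419
set_airspeed(64.64): V ← 64.64 m/s
throttle_to(7077): rpm ← 7077
adjust_airspeed(+2.01): V ← 64.64 +2.01 = 66.65 m/s
adjust_throttle(+1359): rpm ← 7077 +1359 = 8436
final state: V = 66.65 m/s, rpm = 8436 → n = rpm/60 = 140.600000 rev/s
J = V / (n·D) = 66.65 / (140.600000 × 0.895) = 0.529653
regime bands: climb J<0.3989 | cruise [0.3989, 0.7978) | windmill J≥0.7978
J = 0.5297 → cruise

J = 0.5297, regime = cruise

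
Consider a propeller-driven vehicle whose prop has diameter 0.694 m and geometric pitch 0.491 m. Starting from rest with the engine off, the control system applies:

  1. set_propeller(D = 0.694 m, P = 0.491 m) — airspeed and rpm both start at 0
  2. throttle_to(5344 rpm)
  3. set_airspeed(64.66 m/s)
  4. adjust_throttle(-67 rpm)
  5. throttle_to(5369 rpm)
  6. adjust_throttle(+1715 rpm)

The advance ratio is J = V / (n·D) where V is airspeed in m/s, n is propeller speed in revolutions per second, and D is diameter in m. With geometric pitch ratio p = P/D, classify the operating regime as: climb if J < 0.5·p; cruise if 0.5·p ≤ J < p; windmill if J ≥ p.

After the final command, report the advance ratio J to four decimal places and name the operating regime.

J = 0.7891, regime = windmill

set_propeller: D = 0.694 m, P = 0.491 m (p = P/D = 0.707493); state ← (V=0, rpm=0)
throttle_to(5344): rpm ← 5344
set_airspeed(64.66): V ← 64.66 m/s
adjust_throttle(-67): rpm ← 5344 -67 = 5277
throttle_to(5369): rpm ← 5369
adjust_throttle(+1715): rpm ← 5369 +1715 = 7084
final state: V = 64.66 m/s, rpm = 7084 → n = rpm/60 = 118.066667 rev/s
J = V / (n·D) = 64.66 / (118.066667 × 0.694) = 0.789131
regime bands: climb J<0.3537 | cruise [0.3537, 0.7075) | windmill J≥0.7075
J = 0.7891 → windmill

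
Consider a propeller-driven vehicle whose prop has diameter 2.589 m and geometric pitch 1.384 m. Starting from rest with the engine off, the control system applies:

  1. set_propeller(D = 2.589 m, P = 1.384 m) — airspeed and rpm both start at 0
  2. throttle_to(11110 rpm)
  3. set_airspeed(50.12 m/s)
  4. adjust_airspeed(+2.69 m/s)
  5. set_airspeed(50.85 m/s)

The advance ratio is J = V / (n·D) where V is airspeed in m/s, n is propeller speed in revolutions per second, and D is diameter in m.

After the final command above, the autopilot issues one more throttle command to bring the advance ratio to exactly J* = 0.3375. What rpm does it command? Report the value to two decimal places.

rpm = 3491.70

set_propeller: D = 2.589 m, P = 1.384 m (p = P/D = 0.534569); state ← (V=0, rpm=0)
throttle_to(11110): rpm ← 11110
set_airspeed(50.12): V ← 50.12 m/s
adjust_airspeed(+2.69): V ← 50.12 +2.69 = 52.81 m/s
set_airspeed(50.85): V ← 50.85 m/s
final state: V = 50.85 m/s, rpm = 11110 → n = rpm/60 = 185.166667 rev/s
target J* = 0.3375; solve J* = V/(n·D) for n: n = V/(J*·D) = 50.85/(0.3375 × 2.589) = 58.194927 rev/s
rpm = 60·n = 3491.695635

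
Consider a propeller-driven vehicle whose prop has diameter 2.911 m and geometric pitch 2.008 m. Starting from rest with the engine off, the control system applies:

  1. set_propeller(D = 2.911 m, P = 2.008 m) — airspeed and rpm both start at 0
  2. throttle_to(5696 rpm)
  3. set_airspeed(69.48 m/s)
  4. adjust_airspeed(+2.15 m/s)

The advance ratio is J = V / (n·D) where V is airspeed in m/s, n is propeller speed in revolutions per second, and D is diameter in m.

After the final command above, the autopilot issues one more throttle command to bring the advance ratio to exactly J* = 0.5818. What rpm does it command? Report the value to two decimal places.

rpm = 2537.64

set_propeller: D = 2.911 m, P = 2.008 m (p = P/D = 0.689797); state ← (V=0, rpm=0)
throttle_to(5696): rpm ← 5696
set_airspeed(69.48): V ← 69.48 m/s
adjust_airspeed(+2.15): V ← 69.48 +2.15 = 71.63 m/s
final state: V = 71.63 m/s, rpm = 5696 → n = rpm/60 = 94.933333 rev/s
target J* = 0.5818; solve J* = V/(n·D) for n: n = V/(J*·D) = 71.63/(0.5818 × 2.911) = 42.294026 rev/s
rpm = 60·n = 2537.641565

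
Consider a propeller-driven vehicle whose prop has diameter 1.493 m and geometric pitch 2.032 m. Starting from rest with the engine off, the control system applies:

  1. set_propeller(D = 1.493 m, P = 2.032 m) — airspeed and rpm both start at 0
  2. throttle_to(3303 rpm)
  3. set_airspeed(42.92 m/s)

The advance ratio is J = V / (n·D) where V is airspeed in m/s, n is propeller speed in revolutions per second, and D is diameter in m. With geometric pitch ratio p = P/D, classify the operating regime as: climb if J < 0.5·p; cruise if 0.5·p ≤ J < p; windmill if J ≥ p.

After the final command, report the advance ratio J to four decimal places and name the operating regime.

set_propeller: D = 1.493 m, P = 2.032 m (p = P/D = 1.361018); state ← (V=0, rpm=0)
throttle_to(3303): rpm ← 3303
set_airspeed(42.92): V ← 42.92 m/s
final state: V = 42.92 m/s, rpm = 3303 → n = rpm/60 = 55.050000 rev/s
J = V / (n·D) = 42.92 / (55.050000 × 1.493) = 0.522207
regime bands: climb J<0.6805 | cruise [0.6805, 1.3610) | windmill J≥1.3610
J = 0.5222 → climb

J = 0.5222, regime = climb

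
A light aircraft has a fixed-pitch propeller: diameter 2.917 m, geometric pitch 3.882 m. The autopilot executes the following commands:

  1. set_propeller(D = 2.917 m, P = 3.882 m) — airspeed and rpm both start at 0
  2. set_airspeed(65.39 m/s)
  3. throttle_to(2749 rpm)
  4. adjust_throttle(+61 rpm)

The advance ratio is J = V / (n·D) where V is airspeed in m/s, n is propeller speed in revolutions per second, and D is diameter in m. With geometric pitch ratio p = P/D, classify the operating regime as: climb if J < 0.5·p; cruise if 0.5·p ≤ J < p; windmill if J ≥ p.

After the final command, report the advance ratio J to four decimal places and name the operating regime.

set_propeller: D = 2.917 m, P = 3.882 m (p = P/D = 1.330819); state ← (V=0, rpm=0)
set_airspeed(65.39): V ← 65.39 m/s
throttle_to(2749): rpm ← 2749
adjust_throttle(+61): rpm ← 2749 +61 = 2810
final state: V = 65.39 m/s, rpm = 2810 → n = rpm/60 = 46.833333 rev/s
J = V / (n·D) = 65.39 / (46.833333 × 2.917) = 0.478652
regime bands: climb J<0.6654 | cruise [0.6654, 1.3308) | windmill J≥1.3308
J = 0.4787 → climb

J = 0.4787, regime = climb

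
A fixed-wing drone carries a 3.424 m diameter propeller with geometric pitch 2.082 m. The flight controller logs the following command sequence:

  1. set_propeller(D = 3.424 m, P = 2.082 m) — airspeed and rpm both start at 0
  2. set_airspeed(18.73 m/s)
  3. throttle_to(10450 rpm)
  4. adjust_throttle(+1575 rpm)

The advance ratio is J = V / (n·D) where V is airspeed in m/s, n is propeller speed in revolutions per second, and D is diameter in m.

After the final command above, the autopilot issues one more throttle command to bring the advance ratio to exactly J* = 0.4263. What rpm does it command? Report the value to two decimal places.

rpm = 769.91

set_propeller: D = 3.424 m, P = 2.082 m (p = P/D = 0.608061); state ← (V=0, rpm=0)
set_airspeed(18.73): V ← 18.73 m/s
throttle_to(10450): rpm ← 10450
adjust_throttle(+1575): rpm ← 10450 +1575 = 12025
final state: V = 18.73 m/s, rpm = 12025 → n = rpm/60 = 200.416667 rev/s
target J* = 0.4263; solve J* = V/(n·D) for n: n = V/(J*·D) = 18.73/(0.4263 × 3.424) = 12.831833 rev/s
rpm = 60·n = 769.909962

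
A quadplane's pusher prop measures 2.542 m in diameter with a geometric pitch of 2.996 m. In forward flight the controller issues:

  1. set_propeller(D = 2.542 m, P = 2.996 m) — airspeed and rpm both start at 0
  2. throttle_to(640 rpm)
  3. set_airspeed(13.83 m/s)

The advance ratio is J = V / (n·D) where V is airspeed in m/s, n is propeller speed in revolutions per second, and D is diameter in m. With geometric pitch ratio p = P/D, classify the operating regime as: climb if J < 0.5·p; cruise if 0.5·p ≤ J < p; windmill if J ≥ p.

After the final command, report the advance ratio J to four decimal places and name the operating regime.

set_propeller: D = 2.542 m, P = 2.996 m (p = P/D = 1.178600); state ← (V=0, rpm=0)
throttle_to(640): rpm ← 640
set_airspeed(13.83): V ← 13.83 m/s
final state: V = 13.83 m/s, rpm = 640 → n = rpm/60 = 10.666667 rev/s
J = V / (n·D) = 13.83 / (10.666667 × 2.542) = 0.510056
regime bands: climb J<0.5893 | cruise [0.5893, 1.1786) | windmill J≥1.1786
J = 0.5101 → climb

J = 0.5101, regime = climb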